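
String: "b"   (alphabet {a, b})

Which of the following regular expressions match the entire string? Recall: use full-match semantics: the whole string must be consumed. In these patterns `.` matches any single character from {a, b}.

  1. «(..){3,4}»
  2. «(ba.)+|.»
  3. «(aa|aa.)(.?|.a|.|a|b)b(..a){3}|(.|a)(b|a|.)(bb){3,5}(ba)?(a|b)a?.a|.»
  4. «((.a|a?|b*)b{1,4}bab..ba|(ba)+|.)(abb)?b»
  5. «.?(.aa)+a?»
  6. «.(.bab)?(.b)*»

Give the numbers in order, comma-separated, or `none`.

1 → no match
2 → match
3 → match
4 → no match
5 → no match
6 → match

2, 3, 6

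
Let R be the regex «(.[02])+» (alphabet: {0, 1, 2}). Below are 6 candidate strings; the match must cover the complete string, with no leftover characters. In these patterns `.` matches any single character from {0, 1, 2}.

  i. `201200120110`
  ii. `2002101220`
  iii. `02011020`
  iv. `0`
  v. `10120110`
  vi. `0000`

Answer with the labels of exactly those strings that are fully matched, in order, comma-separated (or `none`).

i → no match
ii → match
iii → no match
iv → no match
v → no match
vi → match

ii, vi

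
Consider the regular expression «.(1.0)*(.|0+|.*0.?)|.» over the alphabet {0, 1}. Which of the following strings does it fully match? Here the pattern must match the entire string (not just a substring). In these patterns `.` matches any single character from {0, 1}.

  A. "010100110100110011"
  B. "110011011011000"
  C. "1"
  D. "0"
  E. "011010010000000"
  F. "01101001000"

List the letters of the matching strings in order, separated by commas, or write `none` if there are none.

B, C, D, E, F

A → no match
B → match
C → match
D → match
E → match
F → match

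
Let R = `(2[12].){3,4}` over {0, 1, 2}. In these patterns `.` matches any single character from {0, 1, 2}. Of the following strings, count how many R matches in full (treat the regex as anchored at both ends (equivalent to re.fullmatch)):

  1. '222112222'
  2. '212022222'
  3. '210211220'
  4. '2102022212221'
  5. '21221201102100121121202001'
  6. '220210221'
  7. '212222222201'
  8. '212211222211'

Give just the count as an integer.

3

1 → no match
2 → no match
3 → match
4 → no match
5 → no match
6 → match
7 → no match
8 → match
Total matched: 3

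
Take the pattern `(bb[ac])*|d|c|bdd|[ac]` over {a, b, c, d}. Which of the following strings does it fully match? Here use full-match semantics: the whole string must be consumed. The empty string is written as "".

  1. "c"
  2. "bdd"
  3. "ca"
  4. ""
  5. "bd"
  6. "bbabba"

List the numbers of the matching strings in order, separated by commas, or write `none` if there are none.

1 → match
2 → match
3 → no match
4 → match
5 → no match
6 → match

1, 2, 4, 6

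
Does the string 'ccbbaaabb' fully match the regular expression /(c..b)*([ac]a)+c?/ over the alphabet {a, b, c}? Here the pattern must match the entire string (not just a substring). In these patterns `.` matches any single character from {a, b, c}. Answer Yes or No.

No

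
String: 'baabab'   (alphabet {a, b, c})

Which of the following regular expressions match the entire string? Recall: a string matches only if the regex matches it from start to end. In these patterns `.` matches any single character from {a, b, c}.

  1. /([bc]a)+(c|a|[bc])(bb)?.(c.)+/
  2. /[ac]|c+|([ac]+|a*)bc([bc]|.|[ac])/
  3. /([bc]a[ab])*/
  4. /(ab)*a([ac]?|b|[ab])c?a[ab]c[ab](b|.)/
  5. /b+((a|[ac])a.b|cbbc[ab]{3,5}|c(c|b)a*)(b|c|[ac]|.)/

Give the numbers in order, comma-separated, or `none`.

3

1 → no match
2 → no match
3 → match
4 → no match
5 → no match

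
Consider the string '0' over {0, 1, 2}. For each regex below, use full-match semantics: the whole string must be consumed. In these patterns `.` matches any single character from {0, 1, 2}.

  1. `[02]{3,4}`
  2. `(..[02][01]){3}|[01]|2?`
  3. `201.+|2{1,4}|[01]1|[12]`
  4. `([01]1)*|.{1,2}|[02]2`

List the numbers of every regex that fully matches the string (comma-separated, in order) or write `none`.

2, 4

1 → no match
2 → match
3 → no match
4 → match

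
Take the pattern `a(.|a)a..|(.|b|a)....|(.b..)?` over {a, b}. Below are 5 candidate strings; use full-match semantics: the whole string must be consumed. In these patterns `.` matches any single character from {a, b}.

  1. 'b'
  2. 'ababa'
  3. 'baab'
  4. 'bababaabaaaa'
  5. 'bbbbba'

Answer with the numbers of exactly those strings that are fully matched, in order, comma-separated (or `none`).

1 → no match
2 → match
3 → no match
4 → no match
5 → no match

2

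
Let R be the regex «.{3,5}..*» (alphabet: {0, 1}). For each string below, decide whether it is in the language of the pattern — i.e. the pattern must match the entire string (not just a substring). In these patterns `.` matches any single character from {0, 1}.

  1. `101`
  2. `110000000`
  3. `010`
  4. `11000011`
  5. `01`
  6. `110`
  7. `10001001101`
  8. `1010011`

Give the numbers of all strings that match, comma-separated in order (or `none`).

1 → no match
2 → match
3 → no match
4 → match
5 → no match
6 → no match
7 → match
8 → match

2, 4, 7, 8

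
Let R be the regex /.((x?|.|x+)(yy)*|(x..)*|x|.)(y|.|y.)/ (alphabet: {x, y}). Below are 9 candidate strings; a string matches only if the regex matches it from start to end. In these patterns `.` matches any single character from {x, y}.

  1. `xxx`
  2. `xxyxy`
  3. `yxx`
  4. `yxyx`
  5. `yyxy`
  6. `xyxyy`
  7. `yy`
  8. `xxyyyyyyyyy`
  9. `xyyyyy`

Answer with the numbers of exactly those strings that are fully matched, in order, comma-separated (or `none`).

1, 2, 3, 4, 7, 8, 9

1. `xxx` → match
2. `xxyxy` → match
3. `yxx` → match
4. `yxyx` → match
5. `yyxy` → no match
6. `xyxyy` → no match
7. `yy` → match
8. `xxyyyyyyyyy` → match
9. `xyyyyy` → match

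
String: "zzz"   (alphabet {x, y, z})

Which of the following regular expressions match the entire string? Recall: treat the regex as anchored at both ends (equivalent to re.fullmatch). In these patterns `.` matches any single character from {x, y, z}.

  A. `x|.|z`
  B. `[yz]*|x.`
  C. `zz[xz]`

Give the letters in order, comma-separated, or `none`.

B, C

A → no match
B → match
C → match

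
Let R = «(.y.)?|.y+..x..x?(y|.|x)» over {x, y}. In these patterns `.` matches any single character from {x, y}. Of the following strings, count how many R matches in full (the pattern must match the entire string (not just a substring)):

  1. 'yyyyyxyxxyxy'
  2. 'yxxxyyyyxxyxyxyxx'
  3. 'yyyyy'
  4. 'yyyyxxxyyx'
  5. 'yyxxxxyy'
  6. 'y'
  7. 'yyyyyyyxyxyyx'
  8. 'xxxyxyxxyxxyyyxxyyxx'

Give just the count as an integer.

4

1 → match
2 → no match
3 → no match
4 → match
5 → match
6 → no match
7 → match
8 → no match
Total matched: 4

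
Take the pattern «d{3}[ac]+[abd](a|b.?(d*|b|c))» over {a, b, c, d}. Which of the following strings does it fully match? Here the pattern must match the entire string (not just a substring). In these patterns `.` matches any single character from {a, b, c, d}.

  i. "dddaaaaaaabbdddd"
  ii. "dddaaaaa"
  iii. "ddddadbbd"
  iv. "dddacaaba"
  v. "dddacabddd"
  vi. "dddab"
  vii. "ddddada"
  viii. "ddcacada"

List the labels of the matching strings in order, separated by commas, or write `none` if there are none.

i → match
ii → match
iii → no match
iv → match
v → match
vi → no match
vii → no match
viii → no match

i, ii, iv, v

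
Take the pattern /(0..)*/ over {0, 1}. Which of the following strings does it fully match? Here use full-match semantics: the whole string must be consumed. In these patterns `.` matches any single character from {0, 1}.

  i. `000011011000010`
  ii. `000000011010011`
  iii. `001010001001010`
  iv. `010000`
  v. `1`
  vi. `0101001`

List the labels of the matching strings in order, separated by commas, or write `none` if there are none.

i, ii, iii, iv

i → match
ii → match
iii → match
iv → match
v → no match
vi → no match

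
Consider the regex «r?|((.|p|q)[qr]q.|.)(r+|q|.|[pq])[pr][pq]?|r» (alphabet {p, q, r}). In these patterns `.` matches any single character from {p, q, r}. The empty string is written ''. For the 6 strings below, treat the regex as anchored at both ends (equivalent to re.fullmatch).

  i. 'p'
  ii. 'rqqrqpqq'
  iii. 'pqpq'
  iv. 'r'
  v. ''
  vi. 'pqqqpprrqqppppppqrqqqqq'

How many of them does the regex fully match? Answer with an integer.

i → no match
ii → no match
iii → match
iv → match
v → match
vi → no match
Total matched: 3

3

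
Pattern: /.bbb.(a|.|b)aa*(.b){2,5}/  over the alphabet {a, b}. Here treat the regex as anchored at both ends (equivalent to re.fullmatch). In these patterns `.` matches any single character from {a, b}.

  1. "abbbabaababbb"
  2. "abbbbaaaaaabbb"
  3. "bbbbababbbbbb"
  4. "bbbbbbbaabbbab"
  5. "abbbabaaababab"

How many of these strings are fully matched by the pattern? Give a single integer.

4

1 → match
2 → match
3 → match
4 → no match
5 → match
Total matched: 4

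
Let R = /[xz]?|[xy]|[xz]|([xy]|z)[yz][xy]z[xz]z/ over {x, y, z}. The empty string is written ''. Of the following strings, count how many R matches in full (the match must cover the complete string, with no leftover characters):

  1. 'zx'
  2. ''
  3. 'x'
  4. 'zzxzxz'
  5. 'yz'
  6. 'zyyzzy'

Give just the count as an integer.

1 → no match
2 → match
3 → match
4 → match
5 → no match
6 → no match
Total matched: 3

3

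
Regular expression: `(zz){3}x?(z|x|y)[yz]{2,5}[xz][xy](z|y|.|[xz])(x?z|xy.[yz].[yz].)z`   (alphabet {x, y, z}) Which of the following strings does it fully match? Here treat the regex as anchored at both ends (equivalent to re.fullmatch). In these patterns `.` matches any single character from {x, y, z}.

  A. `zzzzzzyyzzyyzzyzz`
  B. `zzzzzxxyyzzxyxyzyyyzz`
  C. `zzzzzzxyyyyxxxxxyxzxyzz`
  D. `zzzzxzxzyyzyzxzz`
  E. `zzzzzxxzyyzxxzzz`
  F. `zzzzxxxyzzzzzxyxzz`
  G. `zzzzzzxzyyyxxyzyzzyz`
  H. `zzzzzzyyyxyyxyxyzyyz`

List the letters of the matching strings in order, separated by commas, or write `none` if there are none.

H

A → no match
B → no match
C → no match
D → no match
E → no match
F → no match
G → no match
H → match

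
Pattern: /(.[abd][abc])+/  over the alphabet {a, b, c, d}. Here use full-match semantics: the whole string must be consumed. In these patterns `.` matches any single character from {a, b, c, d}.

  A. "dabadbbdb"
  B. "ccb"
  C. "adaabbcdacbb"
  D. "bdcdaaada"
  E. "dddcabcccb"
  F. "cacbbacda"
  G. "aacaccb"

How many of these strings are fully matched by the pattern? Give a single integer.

4

A → match
B → no match
C → match
D → match
E → no match
F → match
G → no match
Total matched: 4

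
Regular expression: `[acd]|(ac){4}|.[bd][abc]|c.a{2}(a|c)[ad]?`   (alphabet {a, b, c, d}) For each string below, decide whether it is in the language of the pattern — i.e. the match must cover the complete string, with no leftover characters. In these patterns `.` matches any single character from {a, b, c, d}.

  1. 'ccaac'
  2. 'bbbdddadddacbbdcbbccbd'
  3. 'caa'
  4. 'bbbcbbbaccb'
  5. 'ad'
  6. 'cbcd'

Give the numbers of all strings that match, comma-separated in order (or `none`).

1

1 → match
2 → no match
3 → no match
4 → no match
5 → no match
6 → no match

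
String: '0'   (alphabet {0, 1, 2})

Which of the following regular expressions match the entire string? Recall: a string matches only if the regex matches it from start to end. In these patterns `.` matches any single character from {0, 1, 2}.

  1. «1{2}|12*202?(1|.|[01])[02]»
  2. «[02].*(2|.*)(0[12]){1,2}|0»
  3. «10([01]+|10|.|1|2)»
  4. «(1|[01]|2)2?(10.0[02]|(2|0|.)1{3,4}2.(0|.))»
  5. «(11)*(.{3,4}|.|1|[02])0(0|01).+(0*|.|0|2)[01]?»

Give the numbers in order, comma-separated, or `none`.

1 → no match — must start with '1'
2 → match
3 → no match — must start with '10'
4 → no match
5 → no match

2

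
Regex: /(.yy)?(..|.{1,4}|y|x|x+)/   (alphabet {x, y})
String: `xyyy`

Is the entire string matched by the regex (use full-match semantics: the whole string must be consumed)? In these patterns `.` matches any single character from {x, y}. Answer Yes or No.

Yes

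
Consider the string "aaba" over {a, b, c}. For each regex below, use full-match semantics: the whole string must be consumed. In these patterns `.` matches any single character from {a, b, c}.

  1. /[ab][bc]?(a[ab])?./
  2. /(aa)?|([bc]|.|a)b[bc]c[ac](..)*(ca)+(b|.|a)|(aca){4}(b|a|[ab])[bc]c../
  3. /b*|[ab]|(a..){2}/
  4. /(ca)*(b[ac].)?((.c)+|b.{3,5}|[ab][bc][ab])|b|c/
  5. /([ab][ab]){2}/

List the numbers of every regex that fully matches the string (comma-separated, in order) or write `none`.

1, 5

1 → match
2 → no match
3 → no match
4 → no match
5 → match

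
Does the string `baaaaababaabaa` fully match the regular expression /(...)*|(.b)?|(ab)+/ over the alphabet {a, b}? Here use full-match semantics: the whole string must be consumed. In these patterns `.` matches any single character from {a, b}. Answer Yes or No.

No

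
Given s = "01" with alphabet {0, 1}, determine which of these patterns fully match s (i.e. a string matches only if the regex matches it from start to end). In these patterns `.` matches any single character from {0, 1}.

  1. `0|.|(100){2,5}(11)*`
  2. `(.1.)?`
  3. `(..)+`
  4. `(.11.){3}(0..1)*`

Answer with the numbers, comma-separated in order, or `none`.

1 → no match
2 → no match
3 → match
4 → no match

3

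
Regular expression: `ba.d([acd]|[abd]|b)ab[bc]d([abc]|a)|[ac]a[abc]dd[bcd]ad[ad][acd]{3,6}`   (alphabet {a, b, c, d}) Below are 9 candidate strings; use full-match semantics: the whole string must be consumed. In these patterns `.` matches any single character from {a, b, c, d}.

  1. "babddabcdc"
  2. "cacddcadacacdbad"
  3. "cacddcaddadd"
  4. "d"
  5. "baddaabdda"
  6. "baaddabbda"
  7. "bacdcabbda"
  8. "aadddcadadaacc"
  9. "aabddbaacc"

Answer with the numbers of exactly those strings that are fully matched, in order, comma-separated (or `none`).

1, 3, 6, 7

1 → match
2 → no match
3 → match
4 → no match
5 → no match
6 → match
7 → match
8 → no match
9 → no match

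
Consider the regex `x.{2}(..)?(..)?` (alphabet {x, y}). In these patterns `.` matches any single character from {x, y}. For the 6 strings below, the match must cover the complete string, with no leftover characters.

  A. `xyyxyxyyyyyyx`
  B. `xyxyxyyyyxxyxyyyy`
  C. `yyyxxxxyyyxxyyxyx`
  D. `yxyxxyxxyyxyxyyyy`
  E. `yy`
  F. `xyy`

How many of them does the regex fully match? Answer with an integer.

1

A → no match
B → no match
C → no match — must start with `x`
D → no match — must start with `x`
E. `yy` → no match — must start with `x`
F. `xyy` → match
Total matched: 1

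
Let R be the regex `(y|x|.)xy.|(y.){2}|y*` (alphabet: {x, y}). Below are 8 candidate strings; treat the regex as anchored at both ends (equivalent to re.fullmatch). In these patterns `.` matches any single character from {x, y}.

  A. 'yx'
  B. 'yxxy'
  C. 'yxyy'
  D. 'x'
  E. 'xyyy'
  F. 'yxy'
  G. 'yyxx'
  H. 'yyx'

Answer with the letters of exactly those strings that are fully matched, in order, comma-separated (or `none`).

C

A. 'yx' → no match
B. 'yxxy' → no match
C. 'yxyy' → match
D. 'x' → no match
E. 'xyyy' → no match
F. 'yxy' → no match
G. 'yyxx' → no match
H. 'yyx' → no match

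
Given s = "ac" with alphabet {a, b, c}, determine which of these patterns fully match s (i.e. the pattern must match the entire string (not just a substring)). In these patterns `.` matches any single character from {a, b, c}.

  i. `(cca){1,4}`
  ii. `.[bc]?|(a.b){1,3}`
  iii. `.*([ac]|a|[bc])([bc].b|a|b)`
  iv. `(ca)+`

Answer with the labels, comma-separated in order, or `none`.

i → no match — must start with "cca"
ii → match
iii → no match
iv → no match — must start with "ca"

ii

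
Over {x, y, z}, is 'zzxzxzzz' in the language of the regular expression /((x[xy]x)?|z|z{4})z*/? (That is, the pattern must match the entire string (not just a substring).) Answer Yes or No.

No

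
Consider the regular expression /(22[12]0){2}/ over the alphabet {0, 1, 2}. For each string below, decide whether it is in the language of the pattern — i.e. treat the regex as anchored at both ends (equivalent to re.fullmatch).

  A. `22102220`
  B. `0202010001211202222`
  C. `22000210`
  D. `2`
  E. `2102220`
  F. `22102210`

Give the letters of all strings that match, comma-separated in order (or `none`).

A, F

A → match
B → no match — must start with `22`
C → no match
D → no match — must start with `22`
E → no match — must start with `22`
F → match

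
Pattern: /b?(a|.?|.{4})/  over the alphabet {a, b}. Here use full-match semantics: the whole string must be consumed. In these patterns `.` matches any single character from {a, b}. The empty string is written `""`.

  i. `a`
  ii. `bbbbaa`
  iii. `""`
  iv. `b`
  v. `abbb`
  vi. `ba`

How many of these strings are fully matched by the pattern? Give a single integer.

5

i → match
ii → no match
iii → match
iv → match
v → match
vi → match
Total matched: 5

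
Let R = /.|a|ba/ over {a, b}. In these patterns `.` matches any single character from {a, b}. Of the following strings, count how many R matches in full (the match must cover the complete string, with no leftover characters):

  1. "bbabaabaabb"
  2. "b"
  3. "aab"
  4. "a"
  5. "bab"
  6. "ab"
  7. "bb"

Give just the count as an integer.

1 → no match
2 → match
3 → no match
4 → match
5 → no match
6 → no match
7 → no match
Total matched: 2

2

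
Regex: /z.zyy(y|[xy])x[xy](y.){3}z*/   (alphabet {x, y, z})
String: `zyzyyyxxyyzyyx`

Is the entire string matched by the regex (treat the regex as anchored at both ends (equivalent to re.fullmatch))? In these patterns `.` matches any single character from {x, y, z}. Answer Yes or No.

No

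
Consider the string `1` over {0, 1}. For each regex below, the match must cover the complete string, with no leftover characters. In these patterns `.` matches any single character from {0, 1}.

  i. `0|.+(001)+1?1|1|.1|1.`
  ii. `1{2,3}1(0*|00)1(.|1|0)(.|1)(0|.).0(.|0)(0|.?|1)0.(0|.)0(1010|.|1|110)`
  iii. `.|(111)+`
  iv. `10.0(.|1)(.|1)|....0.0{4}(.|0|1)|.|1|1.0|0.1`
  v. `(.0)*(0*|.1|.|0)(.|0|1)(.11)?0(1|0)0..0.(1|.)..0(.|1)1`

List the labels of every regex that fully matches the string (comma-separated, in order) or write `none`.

i → match
ii → no match
iii → match
iv → match
v → no match

i, iii, iv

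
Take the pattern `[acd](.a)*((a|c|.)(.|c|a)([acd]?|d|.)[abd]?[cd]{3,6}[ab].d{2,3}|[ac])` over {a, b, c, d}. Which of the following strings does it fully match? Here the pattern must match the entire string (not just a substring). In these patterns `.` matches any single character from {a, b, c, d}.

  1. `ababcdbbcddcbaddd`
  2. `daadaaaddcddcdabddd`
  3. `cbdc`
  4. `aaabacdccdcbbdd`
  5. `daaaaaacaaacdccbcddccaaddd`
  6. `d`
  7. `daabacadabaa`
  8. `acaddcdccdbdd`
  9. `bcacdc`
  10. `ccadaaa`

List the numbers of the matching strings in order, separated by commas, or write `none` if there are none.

1 → no match
2 → match
3 → no match
4 → match
5 → no match
6 → no match
7 → match
8 → no match
9 → no match
10 → no match

2, 4, 7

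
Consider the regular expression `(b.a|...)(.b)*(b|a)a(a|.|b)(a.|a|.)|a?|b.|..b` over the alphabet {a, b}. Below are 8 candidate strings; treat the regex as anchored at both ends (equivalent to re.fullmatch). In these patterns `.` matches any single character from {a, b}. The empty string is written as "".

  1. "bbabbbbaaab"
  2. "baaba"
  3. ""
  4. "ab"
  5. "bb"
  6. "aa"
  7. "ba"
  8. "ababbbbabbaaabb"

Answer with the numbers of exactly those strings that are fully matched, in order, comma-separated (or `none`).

1 → match
2 → no match
3 → match
4 → no match
5 → match
6 → no match
7 → match
8 → no match

1, 3, 5, 7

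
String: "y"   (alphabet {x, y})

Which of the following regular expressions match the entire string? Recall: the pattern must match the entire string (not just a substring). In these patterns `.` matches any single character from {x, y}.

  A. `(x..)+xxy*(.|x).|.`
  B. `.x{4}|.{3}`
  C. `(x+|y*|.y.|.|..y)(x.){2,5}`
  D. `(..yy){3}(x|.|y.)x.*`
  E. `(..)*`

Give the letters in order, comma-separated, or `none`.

A → match
B → no match
C → no match
D → no match
E → no match

A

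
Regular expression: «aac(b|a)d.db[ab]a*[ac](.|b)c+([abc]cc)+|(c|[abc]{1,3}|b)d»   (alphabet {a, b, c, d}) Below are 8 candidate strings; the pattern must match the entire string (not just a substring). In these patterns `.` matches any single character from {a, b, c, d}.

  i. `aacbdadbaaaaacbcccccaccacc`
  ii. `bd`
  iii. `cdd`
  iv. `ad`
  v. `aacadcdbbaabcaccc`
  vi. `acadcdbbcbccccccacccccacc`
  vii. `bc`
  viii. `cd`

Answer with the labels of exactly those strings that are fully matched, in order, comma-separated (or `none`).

i → match
ii → match
iii → no match
iv → match
v → no match
vi → no match
vii → no match
viii → match

i, ii, iv, viii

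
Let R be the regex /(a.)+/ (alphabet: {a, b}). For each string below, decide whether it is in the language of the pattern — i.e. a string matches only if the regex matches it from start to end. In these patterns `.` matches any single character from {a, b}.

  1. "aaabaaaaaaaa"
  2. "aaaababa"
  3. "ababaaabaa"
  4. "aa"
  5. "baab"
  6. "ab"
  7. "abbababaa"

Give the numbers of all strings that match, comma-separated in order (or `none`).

1 → match
2 → no match
3 → match
4 → match
5 → no match — must start with "a"
6 → match
7 → no match

1, 3, 4, 6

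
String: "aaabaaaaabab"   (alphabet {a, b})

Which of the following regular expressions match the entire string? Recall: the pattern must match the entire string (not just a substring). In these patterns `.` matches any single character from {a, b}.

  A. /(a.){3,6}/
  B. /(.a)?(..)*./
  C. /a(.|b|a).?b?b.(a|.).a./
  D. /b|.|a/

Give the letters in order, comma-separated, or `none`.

A

A → match
B → no match
C → no match
D → no match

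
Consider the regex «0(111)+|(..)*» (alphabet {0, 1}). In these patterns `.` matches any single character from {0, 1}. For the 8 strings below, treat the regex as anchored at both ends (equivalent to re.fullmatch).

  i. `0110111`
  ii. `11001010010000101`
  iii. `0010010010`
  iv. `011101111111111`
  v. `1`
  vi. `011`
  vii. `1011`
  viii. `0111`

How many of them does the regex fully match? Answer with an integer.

i → no match
ii → no match
iii → match
iv → no match
v → no match
vi → no match
vii → match
viii → match
Total matched: 3

3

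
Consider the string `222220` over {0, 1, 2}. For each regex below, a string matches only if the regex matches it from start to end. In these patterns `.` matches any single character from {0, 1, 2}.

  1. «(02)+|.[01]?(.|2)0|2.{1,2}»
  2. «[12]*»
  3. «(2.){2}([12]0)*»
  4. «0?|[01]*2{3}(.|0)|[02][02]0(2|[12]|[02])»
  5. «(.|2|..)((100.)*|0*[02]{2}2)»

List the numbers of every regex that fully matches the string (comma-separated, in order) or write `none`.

1 → no match
2 → no match
3 → match
4 → no match
5 → no match

3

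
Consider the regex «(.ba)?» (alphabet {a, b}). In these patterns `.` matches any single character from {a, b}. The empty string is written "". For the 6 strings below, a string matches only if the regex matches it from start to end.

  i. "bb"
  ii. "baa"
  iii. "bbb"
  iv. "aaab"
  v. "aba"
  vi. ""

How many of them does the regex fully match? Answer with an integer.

i → no match
ii → no match
iii → no match
iv → no match
v → match
vi → match
Total matched: 2

2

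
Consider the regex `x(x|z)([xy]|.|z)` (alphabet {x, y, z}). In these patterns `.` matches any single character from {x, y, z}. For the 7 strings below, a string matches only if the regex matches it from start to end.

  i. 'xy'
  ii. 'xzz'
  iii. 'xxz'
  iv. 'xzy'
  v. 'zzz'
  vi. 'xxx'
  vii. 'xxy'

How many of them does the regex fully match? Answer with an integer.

5

i. 'xy' → no match
ii. 'xzz' → match
iii. 'xxz' → match
iv. 'xzy' → match
v. 'zzz' → no match — must start with 'x'
vi. 'xxx' → match
vii. 'xxy' → match
Total matched: 5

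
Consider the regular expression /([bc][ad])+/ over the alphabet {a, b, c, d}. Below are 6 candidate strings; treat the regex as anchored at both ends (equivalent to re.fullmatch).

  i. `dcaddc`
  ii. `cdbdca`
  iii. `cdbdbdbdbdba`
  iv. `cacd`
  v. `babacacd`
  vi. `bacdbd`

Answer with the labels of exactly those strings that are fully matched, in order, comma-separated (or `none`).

i. `dcaddc` → no match
ii. `cdbdca` → match
iii. `cdbdbdbdbdba` → match
iv. `cacd` → match
v. `babacacd` → match
vi. `bacdbd` → match

ii, iii, iv, v, vi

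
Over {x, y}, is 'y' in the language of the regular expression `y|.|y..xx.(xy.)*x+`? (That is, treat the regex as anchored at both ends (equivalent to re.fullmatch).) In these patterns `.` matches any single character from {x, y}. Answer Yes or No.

Yes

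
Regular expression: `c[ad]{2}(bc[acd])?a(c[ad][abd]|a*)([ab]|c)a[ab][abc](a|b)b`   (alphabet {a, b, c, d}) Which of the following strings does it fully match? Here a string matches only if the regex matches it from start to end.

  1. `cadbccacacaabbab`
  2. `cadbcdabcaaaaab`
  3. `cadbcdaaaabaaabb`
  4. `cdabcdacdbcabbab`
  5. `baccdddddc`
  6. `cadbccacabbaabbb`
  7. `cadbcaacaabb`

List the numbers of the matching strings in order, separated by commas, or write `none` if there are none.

3, 4, 6

1 → no match
2 → no match
3 → match
4 → match
5. `baccdddddc` → no match — must start with `c`
6 → match
7. `cadbcaacaabb` → no match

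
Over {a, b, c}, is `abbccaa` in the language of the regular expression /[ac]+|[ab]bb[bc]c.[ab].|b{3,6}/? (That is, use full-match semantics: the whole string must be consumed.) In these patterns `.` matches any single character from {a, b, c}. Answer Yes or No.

No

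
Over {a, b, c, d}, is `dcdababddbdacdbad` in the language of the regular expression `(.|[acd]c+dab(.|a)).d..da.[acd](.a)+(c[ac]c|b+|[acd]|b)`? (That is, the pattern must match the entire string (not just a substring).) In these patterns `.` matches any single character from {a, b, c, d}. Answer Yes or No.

Yes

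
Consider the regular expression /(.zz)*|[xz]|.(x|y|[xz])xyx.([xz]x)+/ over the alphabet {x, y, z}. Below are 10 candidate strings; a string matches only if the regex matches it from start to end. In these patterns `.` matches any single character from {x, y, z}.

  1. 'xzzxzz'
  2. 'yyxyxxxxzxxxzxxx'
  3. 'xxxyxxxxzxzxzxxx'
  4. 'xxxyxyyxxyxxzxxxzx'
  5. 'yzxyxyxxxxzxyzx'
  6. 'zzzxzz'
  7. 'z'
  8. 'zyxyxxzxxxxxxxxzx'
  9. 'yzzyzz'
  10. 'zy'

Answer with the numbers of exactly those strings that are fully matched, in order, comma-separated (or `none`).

1 → match
2 → match
3 → match
4 → no match
5 → no match
6 → match
7 → match
8 → no match
9 → match
10 → no match

1, 2, 3, 6, 7, 9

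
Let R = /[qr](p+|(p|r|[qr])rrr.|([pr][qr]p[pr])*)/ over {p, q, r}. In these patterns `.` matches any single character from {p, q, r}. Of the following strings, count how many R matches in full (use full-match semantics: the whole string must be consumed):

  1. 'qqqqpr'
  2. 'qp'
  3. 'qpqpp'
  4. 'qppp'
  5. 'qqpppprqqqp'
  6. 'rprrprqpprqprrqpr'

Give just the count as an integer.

1 → no match
2 → match
3 → match
4 → match
5 → no match
6 → no match
Total matched: 3

3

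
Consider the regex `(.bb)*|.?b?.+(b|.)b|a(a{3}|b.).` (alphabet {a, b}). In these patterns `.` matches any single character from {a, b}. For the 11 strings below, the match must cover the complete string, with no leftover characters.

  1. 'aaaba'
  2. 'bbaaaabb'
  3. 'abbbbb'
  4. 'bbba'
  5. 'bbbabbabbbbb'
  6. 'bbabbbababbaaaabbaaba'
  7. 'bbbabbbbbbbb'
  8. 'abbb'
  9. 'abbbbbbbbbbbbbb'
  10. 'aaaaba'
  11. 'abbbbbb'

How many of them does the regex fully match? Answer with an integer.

7

1 → no match
2 → match
3 → match
4 → no match
5 → match
6 → no match
7 → match
8 → match
9 → match
10 → no match
11 → match
Total matched: 7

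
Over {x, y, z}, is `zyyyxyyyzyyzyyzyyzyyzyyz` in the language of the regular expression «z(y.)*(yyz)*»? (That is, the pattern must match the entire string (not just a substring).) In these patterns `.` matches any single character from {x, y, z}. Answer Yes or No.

Yes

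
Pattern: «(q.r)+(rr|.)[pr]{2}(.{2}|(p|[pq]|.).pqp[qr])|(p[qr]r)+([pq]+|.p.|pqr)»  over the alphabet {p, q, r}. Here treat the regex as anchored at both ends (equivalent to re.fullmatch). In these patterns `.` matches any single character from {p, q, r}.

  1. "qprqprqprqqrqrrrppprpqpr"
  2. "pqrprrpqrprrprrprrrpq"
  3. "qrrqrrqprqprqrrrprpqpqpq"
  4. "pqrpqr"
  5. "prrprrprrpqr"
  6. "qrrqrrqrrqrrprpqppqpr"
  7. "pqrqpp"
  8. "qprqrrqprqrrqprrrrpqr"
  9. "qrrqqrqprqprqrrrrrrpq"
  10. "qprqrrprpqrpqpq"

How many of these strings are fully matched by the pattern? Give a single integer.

10

1 → match
2 → match
3 → match
4. "pqrpqr" → match
5. "prrprrprrpqr" → match
6 → match
7. "pqrqpp" → match
8 → match
9 → match
10 → match
Total matched: 10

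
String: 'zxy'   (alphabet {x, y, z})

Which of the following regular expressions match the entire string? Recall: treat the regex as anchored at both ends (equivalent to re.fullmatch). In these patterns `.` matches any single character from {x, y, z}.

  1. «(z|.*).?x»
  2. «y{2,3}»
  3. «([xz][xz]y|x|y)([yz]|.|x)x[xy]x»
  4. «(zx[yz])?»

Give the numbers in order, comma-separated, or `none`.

4

1 → no match — must end with 'x'
2 → no match — must start with 'y'
3 → no match — must end with 'x'
4 → match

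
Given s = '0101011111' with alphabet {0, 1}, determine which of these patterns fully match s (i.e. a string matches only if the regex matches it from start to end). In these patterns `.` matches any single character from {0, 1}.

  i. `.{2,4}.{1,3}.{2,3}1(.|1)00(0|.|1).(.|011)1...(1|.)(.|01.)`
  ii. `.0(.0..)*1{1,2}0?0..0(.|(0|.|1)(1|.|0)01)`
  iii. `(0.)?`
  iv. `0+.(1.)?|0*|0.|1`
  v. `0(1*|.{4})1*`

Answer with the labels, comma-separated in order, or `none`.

v

i → no match
ii → no match
iii → no match
iv → no match
v → match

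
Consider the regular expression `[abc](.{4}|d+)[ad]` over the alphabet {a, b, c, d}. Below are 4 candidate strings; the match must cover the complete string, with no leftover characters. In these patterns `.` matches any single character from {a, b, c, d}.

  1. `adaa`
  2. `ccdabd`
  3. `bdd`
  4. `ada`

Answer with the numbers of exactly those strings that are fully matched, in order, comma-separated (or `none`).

2, 3, 4

1. `adaa` → no match
2. `ccdabd` → match
3. `bdd` → match
4. `ada` → match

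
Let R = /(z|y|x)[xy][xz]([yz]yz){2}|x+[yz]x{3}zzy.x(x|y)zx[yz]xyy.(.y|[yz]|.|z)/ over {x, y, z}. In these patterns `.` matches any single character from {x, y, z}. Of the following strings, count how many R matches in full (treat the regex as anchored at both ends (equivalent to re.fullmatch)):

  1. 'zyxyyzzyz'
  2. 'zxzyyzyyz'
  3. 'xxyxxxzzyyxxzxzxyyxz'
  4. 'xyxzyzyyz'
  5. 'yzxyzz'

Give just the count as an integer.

4

1. 'zyxyyzzyz' → match
2. 'zxzyyzyyz' → match
3 → match
4. 'xyxzyzyyz' → match
5. 'yzxyzz' → no match
Total matched: 4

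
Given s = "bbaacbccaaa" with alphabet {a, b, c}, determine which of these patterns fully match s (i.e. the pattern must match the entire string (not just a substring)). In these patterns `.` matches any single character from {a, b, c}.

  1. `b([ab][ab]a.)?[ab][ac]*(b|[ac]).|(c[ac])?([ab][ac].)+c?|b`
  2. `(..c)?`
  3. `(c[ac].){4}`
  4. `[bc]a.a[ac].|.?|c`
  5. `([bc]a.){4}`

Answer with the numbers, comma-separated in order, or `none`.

1

1 → match
2 → no match
3 → no match — must start with "c"
4 → no match
5 → no match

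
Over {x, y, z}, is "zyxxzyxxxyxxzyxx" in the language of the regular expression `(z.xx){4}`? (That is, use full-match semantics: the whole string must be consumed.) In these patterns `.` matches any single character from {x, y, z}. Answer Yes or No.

No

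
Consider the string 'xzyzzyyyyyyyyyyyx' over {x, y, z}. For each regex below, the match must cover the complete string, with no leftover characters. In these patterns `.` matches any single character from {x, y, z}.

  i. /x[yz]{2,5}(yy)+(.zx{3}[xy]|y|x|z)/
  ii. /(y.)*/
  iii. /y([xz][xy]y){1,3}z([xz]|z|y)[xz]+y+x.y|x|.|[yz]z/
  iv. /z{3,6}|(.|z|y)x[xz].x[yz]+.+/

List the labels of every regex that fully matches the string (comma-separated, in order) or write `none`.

i

i → match
ii → no match
iii → no match
iv → no match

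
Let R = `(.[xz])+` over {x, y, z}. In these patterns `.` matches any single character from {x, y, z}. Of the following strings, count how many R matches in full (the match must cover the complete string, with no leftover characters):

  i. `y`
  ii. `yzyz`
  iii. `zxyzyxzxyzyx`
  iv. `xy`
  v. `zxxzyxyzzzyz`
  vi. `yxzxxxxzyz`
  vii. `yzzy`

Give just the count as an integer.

i. `y` → no match
ii. `yzyz` → match
iii. `zxyzyxzxyzyx` → match
iv. `xy` → no match
v. `zxxzyxyzzzyz` → match
vi. `yxzxxxxzyz` → match
vii. `yzzy` → no match
Total matched: 4

4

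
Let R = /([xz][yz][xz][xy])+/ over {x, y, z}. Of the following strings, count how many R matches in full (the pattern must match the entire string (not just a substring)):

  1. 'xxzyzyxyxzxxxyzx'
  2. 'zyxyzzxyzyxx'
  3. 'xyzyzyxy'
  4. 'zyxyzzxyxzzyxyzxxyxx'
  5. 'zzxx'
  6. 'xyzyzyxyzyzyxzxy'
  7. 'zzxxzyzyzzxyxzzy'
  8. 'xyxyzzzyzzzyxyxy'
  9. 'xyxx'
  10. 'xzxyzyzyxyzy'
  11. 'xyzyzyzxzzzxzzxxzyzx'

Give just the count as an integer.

1 → no match
2 → match
3 → match
4 → match
5 → match
6 → match
7 → match
8 → match
9 → match
10 → match
11 → match
Total matched: 10

10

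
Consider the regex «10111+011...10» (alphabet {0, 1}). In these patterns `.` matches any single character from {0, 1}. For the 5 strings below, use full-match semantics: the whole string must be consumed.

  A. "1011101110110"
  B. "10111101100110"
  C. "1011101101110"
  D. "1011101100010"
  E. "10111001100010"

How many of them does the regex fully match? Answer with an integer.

4

A → match
B → match
C → match
D → match
E → no match
Total matched: 4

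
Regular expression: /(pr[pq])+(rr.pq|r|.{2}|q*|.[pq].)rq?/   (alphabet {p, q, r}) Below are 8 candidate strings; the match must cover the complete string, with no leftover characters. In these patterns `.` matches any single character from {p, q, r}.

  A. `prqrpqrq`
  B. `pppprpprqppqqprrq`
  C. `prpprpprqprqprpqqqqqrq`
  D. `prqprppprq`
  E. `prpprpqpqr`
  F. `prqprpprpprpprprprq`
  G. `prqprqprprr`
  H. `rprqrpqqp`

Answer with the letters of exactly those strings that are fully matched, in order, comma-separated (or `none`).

A, C, D, E, F, G

A → match
B → no match — must start with `pr`
C → match
D → match
E → match
F → match
G → match
H → no match — must start with `pr`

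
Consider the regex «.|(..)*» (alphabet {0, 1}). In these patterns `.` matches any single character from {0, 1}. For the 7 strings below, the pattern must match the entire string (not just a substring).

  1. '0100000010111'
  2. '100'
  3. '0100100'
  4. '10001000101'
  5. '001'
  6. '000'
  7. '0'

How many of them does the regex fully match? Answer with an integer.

1

1 → no match
2 → no match
3 → no match
4 → no match
5 → no match
6 → no match
7 → match
Total matched: 1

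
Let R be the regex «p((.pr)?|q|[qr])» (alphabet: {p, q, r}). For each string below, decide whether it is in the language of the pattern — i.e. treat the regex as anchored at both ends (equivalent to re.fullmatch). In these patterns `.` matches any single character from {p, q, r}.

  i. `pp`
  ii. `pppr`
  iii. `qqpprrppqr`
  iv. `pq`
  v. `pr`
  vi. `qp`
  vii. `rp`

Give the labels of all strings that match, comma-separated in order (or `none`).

ii, iv, v

i. `pp` → no match
ii. `pppr` → match
iii. `qqpprrppqr` → no match — must start with `p`
iv. `pq` → match
v. `pr` → match
vi. `qp` → no match — must start with `p`
vii. `rp` → no match — must start with `p`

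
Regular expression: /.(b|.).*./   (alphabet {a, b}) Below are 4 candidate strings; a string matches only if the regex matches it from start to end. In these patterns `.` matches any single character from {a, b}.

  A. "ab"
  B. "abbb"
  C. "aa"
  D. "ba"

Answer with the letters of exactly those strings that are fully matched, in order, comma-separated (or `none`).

A → no match
B → match
C → no match
D → no match

B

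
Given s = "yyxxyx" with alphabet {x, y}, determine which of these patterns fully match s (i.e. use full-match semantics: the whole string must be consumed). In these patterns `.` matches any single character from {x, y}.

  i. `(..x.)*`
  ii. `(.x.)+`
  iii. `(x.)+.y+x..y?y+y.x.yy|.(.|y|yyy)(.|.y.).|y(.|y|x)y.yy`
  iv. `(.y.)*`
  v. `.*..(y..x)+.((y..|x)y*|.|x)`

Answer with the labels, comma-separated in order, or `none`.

i → no match
ii → no match
iii → no match
iv → match
v → no match

iv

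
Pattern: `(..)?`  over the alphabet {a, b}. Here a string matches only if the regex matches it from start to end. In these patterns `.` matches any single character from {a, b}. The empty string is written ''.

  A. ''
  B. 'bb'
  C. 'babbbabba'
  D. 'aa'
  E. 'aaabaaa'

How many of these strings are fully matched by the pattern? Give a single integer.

A → match
B → match
C → no match
D → match
E → no match
Total matched: 3

3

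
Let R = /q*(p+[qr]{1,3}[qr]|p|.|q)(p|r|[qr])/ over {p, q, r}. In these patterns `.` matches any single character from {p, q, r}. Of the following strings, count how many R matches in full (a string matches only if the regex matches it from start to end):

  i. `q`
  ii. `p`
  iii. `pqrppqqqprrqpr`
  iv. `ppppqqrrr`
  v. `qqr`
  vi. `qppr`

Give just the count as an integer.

2

i → no match
ii → no match
iii → no match
iv → match
v → match
vi → no match
Total matched: 2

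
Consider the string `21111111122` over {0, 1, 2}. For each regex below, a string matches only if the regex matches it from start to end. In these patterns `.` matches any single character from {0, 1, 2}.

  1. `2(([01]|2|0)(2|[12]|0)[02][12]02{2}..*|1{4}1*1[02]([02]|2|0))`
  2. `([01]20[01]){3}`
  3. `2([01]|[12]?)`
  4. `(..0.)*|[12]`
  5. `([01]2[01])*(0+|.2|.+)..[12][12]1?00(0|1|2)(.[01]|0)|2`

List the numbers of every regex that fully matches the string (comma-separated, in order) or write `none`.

1

1 → match
2 → no match
3 → no match
4 → no match
5 → no match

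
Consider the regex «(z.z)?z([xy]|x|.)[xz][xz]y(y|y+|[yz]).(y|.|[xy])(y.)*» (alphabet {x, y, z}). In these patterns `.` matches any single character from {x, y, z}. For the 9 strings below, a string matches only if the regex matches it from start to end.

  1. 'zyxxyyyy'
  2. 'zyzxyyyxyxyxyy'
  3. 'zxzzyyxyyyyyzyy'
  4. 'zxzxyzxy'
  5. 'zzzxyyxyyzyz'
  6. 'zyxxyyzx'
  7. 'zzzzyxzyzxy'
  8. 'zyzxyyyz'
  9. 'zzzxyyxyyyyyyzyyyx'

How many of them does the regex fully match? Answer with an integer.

1 → match
2 → match
3 → no match
4 → match
5 → match
6 → match
7 → match
8 → match
9 → match
Total matched: 8

8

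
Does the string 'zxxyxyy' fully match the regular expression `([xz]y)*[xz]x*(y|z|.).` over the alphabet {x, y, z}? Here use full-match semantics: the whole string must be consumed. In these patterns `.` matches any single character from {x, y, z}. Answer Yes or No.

No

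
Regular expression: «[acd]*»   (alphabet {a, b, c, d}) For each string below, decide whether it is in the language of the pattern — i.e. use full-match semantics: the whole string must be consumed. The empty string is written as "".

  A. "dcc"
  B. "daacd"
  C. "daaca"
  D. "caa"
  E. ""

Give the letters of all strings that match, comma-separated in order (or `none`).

A. "dcc" → match
B. "daacd" → match
C. "daaca" → match
D. "caa" → match
E. "" → match

A, B, C, D, E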